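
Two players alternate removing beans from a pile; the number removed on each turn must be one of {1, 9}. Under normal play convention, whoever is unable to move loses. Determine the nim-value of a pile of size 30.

0

G(0) = 0
G(1) = mex{0} = 1
G(2) = mex{1} = 0
G(3) = mex{0} = 1
G(4) = mex{1} = 0
G(5) = mex{0} = 1
G(6) = mex{1} = 0
G(7) = mex{0} = 1
G(8) = mex{1} = 0
G(9) = mex{0,0} = 1
G(10) = mex{1,1} = 0
G(11) = mex{0,0} = 1
G(12) = mex{1,1} = 0
G(13) = mex{0,0} = 1
G(14) = mex{1,1} = 0
G(15) = mex{0,0} = 1
G(16) = mex{1,1} = 0
G(17) = mex{0,0} = 1
G(18) = mex{1,1} = 0
G(19) = mex{0,0} = 1
G(20) = mex{1,1} = 0
G(21) = mex{0,0} = 1
G(22) = mex{1,1} = 0
G(23) = mex{0,0} = 1
G(24) = mex{1,1} = 0
G(25) = mex{0,0} = 1
G(26) = mex{1,1} = 0
G(27) = mex{0,0} = 1
G(28) = mex{1,1} = 0
G(29) = mex{0,0} = 1
G(30) = mex{1,1} = 0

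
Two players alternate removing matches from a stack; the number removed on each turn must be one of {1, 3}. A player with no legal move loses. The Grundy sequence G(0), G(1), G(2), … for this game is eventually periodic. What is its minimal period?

2

n :  0  1  2  3  4  5  6  7  8  9 10 11 12 13 14
G :  0  1  0  1  0  1  0  1  0  1  0  1  0  1  0
G(n+2) = G(n) holds for n = 0,…,2 (a full window of length max(S) = 3), so the sequence is purely periodic with period 2.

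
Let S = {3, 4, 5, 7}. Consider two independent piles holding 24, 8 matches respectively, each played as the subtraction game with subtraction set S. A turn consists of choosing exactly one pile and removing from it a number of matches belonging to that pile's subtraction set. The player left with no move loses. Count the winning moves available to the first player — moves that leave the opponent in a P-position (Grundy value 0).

4

All piles use S = {3, 4, 5, 7}:
G(0) = 0
G(1) = mex{} = 0
G(2) = mex{} = 0
G(3) = mex{0} = 1
G(4) = mex{0,0} = 1
G(5) = mex{0,0,0} = 1
G(6) = mex{1,0,0} = 2
G(7) = mex{1,1,0,0} = 2
G(8) = mex{1,1,1,0} = 2
G(9) = mex{2,1,1,0} = 3
G(10) = mex{2,2,1,1} = 0
G(11) = mex{2,2,2,1} = 0
G(12) = mex{3,2,2,1} = 0
G(13) = mex{0,3,2,2} = 1
G(14) = mex{0,0,3,2} = 1
G(15) = mex{0,0,0,2} = 1
G(16) = mex{1,0,0,3} = 2
G(17) = mex{1,1,0,0} = 2
G(18) = mex{1,1,1,0} = 2
G(19) = mex{2,1,1,0} = 3
G(20) = mex{2,2,1,1} = 0
G(21) = mex{2,2,2,1} = 0
G(22) = mex{3,2,2,1} = 0
G(23) = mex{0,3,2,2} = 1
G(24) = mex{0,0,3,2} = 1
Pile A: G(24) = 1.
Pile B: G(8) = 2.
Combined Grundy value = 1 ⊕ 2 = 3.
A winning move leaves total XOR = 0, i.e. changes one component's Grundy value g to g ⊕ X where X is the current total.
Pile A: need g' = 1⊕3 = 2. Options: 24−3→G=0, 24−4→G=0, 24−5→G=3, 24−7→G=2. Hits: 1.
Pile B: need g' = 2⊕3 = 1. Options: 8−3→G=1, 8−4→G=1, 8−5→G=1, 8−7→G=0. Hits: 3.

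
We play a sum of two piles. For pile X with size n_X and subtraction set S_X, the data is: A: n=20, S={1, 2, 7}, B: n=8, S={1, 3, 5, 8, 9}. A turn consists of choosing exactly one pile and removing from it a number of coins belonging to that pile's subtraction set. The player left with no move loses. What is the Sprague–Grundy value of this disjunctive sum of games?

0

Pile A, S = {1, 2, 7}:
G(0) = 0
G(1) = mex{0} = 1
G(2) = mex{1,0} = 2
G(3) = mex{2,1} = 0
G(4) = mex{0,2} = 1
G(5) = mex{1,0} = 2
G(6) = mex{2,1} = 0
G(7) = mex{0,2,0} = 1
G(8) = mex{1,0,1} = 2
G(9) = mex{2,1,2} = 0
G(10) = mex{0,2,0} = 1
G(11) = mex{1,0,1} = 2
G(12) = mex{2,1,2} = 0
G(13) = mex{0,2,0} = 1
G(14) = mex{1,0,1} = 2
G(15) = mex{2,1,2} = 0
G(16) = mex{0,2,0} = 1
G(17) = mex{1,0,1} = 2
G(18) = mex{2,1,2} = 0
G(19) = mex{0,2,0} = 1
G(20) = mex{1,0,1} = 2
G_A(20) = 2.
Pile B, S = {1, 3, 5, 8, 9}:
n : 0 1 2 3 4 5 6 7 8
G : 0 1 0 1 0 1 0 1 2
G_B(8) = 2.
Combined Grundy value = 2 ⊕ 2 = 0.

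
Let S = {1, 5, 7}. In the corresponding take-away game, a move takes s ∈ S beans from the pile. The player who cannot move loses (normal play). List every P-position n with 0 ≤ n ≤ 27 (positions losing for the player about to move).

0, 2, 4, 6, 8, 10, 12, 14, 16, 18, 20, 22, 24, 26

n :  0  1  2  3  4  5  6  7  8  9 10 11 12 13 14 15 16 17 18 19 20 21 22 23 24 25 26 27
G :  0  1  0  1  0  1  0  1  0  1  0  1  0  1  0  1  0  1  0  1  0  1  0  1  0  1  0  1
P-positions are exactly the n with G(n) = 0.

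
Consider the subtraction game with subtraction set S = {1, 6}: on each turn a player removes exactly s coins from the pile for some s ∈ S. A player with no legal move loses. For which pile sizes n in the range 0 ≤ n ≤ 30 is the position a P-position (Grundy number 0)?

n :  0  1  2  3  4  5  6  7  8  9 10 11 12 13 14 15 16 17 18 19 20 21 22 23 24 25 26 27 28 29 30
G :  0  1  0  1  0  1  2  0  1  0  1  0  1  2  0  1  0  1  0  1  2  0  1  0  1  0  1  2  0  1  0
P-positions are exactly the n with G(n) = 0.

0, 2, 4, 7, 9, 11, 14, 16, 18, 21, 23, 25, 28, 30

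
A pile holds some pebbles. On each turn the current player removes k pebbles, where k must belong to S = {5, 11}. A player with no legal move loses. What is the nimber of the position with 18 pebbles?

G(0) = 0
G(1) = mex{} = 0
G(2) = mex{} = 0
G(3) = mex{} = 0
G(4) = mex{} = 0
G(5) = mex{0} = 1
G(6) = mex{0} = 1
G(7) = mex{0} = 1
G(8) = mex{0} = 1
G(9) = mex{0} = 1
G(10) = mex{1} = 0
G(11) = mex{1,0} = 2
G(12) = mex{1,0} = 2
G(13) = mex{1,0} = 2
G(14) = mex{1,0} = 2
G(15) = mex{0,0} = 1
G(16) = mex{2,1} = 0
G(17) = mex{2,1} = 0
G(18) = mex{2,1} = 0

0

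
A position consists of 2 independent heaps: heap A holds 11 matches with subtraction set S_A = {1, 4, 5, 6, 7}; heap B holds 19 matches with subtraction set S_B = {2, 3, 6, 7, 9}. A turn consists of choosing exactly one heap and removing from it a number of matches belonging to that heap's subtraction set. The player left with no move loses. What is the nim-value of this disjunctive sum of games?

Heap A, S = {1, 4, 5, 6, 7}:
n :  0  1  2  3  4  5  6  7  8  9 10 11
G :  0  1  0  1  2  3  2  3  4  5  0  1
G_A(11) = 1.
Heap B, S = {2, 3, 6, 7, 9}:
n :  0  1  2  3  4  5  6  7  8  9 10 11 12 13 14 15 16 17 18 19
G :  0  0  1  1  2  0  3  1  2  2  3  3  4  0  5  1  4  0  0  1
G_B(19) = 1.
Combined Grundy value = 1 ⊕ 1 = 0.

0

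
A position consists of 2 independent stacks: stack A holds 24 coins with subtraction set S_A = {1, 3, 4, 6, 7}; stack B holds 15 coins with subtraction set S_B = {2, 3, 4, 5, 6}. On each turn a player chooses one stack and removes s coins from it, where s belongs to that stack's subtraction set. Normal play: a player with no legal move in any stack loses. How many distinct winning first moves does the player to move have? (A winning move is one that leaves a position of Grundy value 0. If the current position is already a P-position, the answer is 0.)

Stack A, S = {1, 3, 4, 6, 7}:
G(0) = 0
G(1) = mex{0} = 1
G(2) = mex{1} = 0
G(3) = mex{0,0} = 1
G(4) = mex{1,1,0} = 2
G(5) = mex{2,0,1} = 3
G(6) = mex{3,1,0,0} = 2
G(7) = mex{2,2,1,1,0} = 3
G(8) = mex{3,3,2,0,1} = 4
G(9) = mex{4,2,3,1,0} = 5
G(10) = mex{5,3,2,2,1} = 0
G(11) = mex{0,4,3,3,2} = 1
G(12) = mex{1,5,4,2,3} = 0
G(13) = mex{0,0,5,3,2} = 1
G(14) = mex{1,1,0,4,3} = 2
G(15) = mex{2,0,1,5,4} = 3
G(16) = mex{3,1,0,0,5} = 2
G(17) = mex{2,2,1,1,0} = 3
G(18) = mex{3,3,2,0,1} = 4
G(19) = mex{4,2,3,1,0} = 5
G(20) = mex{5,3,2,2,1} = 0
G(21) = mex{0,4,3,3,2} = 1
G(22) = mex{1,5,4,2,3} = 0
G(23) = mex{0,0,5,3,2} = 1
G(24) = mex{1,1,0,4,3} = 2
G_A(24) = 2.
Stack B, S = {2, 3, 4, 5, 6}:
n :  0  1  2  3  4  5  6  7  8  9 10 11 12 13 14 15
G :  0  0  1  1  2  2  3  3  0  0  1  1  2  2  3  3
G_B(15) = 3.
Combined Grundy value = 2 ⊕ 3 = 1.
A winning move leaves total XOR = 0, i.e. changes one component's Grundy value g to g ⊕ X where X is the current total.
Stack A: need g' = 2⊕1 = 3. Options: 24−1→G=1, 24−3→G=1, 24−4→G=0, 24−6→G=4, 24−7→G=3. Hits: 1.
Stack B: need g' = 3⊕1 = 2. Options: 15−2→G=2, 15−3→G=2, 15−4→G=1, 15−5→G=1, 15−6→G=0. Hits: 2.

3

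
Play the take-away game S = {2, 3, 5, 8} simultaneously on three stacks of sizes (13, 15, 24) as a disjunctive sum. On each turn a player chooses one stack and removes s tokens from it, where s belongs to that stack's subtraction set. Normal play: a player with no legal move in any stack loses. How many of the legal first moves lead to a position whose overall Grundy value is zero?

All stacks use S = {2, 3, 5, 8}:
G(0) = 0
G(1) = mex{} = 0
G(2) = mex{0} = 1
G(3) = mex{0,0} = 1
G(4) = mex{1,0} = 2
G(5) = mex{1,1,0} = 2
G(6) = mex{2,1,0} = 3
G(7) = mex{2,2,1} = 0
G(8) = mex{3,2,1,0} = 4
G(9) = mex{0,3,2,0} = 1
G(10) = mex{4,0,2,1} = 3
G(11) = mex{1,4,3,1} = 0
G(12) = mex{3,1,0,2} = 4
G(13) = mex{0,3,4,2} = 1
G(14) = mex{4,0,1,3} = 2
G(15) = mex{1,4,3,0} = 2
G(16) = mex{2,1,0,4} = 3
G(17) = mex{2,2,4,1} = 0
G(18) = mex{3,2,1,3} = 0
G(19) = mex{0,3,2,0} = 1
G(20) = mex{0,0,2,4} = 1
G(21) = mex{1,0,3,1} = 2
G(22) = mex{1,1,0,2} = 3
G(23) = mex{2,1,0,2} = 3
G(24) = mex{3,2,1,3} = 0
Stack A: G(13) = 1.
Stack B: G(15) = 2.
Stack C: G(24) = 0.
Combined Grundy value = 1 ⊕ 2 ⊕ 0 = 3.
A winning move leaves total XOR = 0, i.e. changes one component's Grundy value g to g ⊕ X where X is the current total.
Stack A: need g' = 1⊕3 = 2. Options: 13−2→G=0, 13−3→G=3, 13−5→G=4, 13−8→G=2. Hits: 1.
Stack B: need g' = 2⊕3 = 1. Options: 15−2→G=1, 15−3→G=4, 15−5→G=3, 15−8→G=0. Hits: 1.
Stack C: need g' = 0⊕3 = 3. Options: 24−2→G=3, 24−3→G=2, 24−5→G=1, 24−8→G=3. Hits: 2.

4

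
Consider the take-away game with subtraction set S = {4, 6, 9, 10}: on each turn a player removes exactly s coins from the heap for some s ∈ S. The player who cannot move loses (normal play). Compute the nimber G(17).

n :  0  1  2  3  4  5  6  7  8  9 10 11 12 13 14 15 16 17
G :  0  0  0  0  1  1  1  1  2  2  2  2  3  3  0  0  0  0

0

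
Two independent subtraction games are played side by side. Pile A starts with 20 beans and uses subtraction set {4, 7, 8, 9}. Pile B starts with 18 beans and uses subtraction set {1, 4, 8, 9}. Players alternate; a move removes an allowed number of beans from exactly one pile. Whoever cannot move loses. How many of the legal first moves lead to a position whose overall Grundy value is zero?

0

Pile A, S = {4, 7, 8, 9}:
n :  0  1  2  3  4  5  6  7  8  9 10 11 12 13 14 15 16 17 18 19 20
G :  0  0  0  0  1  1  1  1  2  2  2  2  3  0  0  0  0  1  1  1  1
G_A(20) = 1.
Pile B, S = {1, 4, 8, 9}:
G(0) = 0
G(1) = mex{0} = 1
G(2) = mex{1} = 0
G(3) = mex{0} = 1
G(4) = mex{1,0} = 2
G(5) = mex{2,1} = 0
G(6) = mex{0,0} = 1
G(7) = mex{1,1} = 0
G(8) = mex{0,2,0} = 1
G(9) = mex{1,0,1,0} = 2
G(10) = mex{2,1,0,1} = 3
G(11) = mex{3,0,1,0} = 2
G(12) = mex{2,1,2,1} = 0
G(13) = mex{0,2,0,2} = 1
G(14) = mex{1,3,1,0} = 2
G(15) = mex{2,2,0,1} = 3
G(16) = mex{3,0,1,0} = 2
G(17) = mex{2,1,2,1} = 0
G(18) = mex{0,2,3,2} = 1
G_B(18) = 1.
Combined Grundy value = 1 ⊕ 1 = 0.
A winning move leaves total XOR = 0, i.e. changes one component's Grundy value g to g ⊕ X where X is the current total.
Pile A: target g' = 1⊕0 = 1, but every legal move changes the Grundy value (mex property), so 0 moves.
Pile B: target g' = 1⊕0 = 1, but every legal move changes the Grundy value (mex property), so 0 moves.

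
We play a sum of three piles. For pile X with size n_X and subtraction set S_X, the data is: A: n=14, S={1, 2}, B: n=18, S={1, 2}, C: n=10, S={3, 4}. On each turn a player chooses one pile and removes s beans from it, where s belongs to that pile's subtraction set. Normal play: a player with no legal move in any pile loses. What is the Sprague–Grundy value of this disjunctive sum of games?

Pile A, S = {1, 2}:
G(0) = 0
G(1) = mex{0} = 1
G(2) = mex{1,0} = 2
G(3) = mex{2,1} = 0
G(4) = mex{0,2} = 1
G(5) = mex{1,0} = 2
G(6) = mex{2,1} = 0
G(7) = mex{0,2} = 1
G(8) = mex{1,0} = 2
G(9) = mex{2,1} = 0
G(10) = mex{0,2} = 1
G(11) = mex{1,0} = 2
G(12) = mex{2,1} = 0
G(13) = mex{0,2} = 1
G(14) = mex{1,0} = 2
G_A(14) = 2.
Pile B, S = {1, 2}:
n :  0  1  2  3  4  5  6  7  8  9 10 11 12 13 14 15 16 17 18
G :  0  1  2  0  1  2  0  1  2  0  1  2  0  1  2  0  1  2  0
G_B(18) = 0.
Pile C, S = {3, 4}:
G(0) = 0
G(1) = mex{} = 0
G(2) = mex{} = 0
G(3) = mex{0} = 1
G(4) = mex{0,0} = 1
G(5) = mex{0,0} = 1
G(6) = mex{1,0} = 2
G(7) = mex{1,1} = 0
G(8) = mex{1,1} = 0
G(9) = mex{2,1} = 0
G(10) = mex{0,2} = 1
G_C(10) = 1.
Combined Grundy value = 2 ⊕ 0 ⊕ 1 = 3.

3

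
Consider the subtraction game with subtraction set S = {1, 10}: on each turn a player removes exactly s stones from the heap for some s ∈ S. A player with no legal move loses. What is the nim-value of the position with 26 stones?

0

n :  0  1  2  3  4  5  6  7  8  9 10 11 12 13 14 15 16 17 18 19 20 21 22 23 24 25 26
G :  0  1  0  1  0  1  0  1  0  1  2  0  1  0  1  0  1  0  1  0  1  2  0  1  0  1  0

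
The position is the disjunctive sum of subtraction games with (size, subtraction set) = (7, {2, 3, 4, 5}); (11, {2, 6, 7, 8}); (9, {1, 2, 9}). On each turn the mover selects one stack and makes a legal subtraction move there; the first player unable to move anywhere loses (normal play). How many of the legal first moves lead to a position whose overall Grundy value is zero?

Stack A, S = {2, 3, 4, 5}:
n : 0 1 2 3 4 5 6 7
G : 0 0 1 1 2 2 3 0
G_A(7) = 0.
Stack B, S = {2, 6, 7, 8}:
n :  0  1  2  3  4  5  6  7  8  9 10 11
G :  0  0  1  1  0  0  1  1  2  2  3  3
G_B(11) = 3.
Stack C, S = {1, 2, 9}:
n : 0 1 2 3 4 5 6 7 8 9
G : 0 1 2 0 1 2 0 1 2 3
G_C(9) = 3.
Combined Grundy value = 0 ⊕ 3 ⊕ 3 = 0.
A winning move leaves total XOR = 0, i.e. changes one component's Grundy value g to g ⊕ X where X is the current total.
Stack A: target g' = 0⊕0 = 0, but every legal move changes the Grundy value (mex property), so 0 moves.
Stack B: target g' = 3⊕0 = 3, but every legal move changes the Grundy value (mex property), so 0 moves.
Stack C: target g' = 3⊕0 = 3, but every legal move changes the Grundy value (mex property), so 0 moves.

0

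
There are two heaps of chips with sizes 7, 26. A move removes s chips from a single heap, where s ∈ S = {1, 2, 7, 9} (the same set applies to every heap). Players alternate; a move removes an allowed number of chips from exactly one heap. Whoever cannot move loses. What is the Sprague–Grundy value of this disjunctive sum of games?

0

All heaps use S = {1, 2, 7, 9}:
G(0) = 0
G(1) = mex{0} = 1
G(2) = mex{1,0} = 2
G(3) = mex{2,1} = 0
G(4) = mex{0,2} = 1
G(5) = mex{1,0} = 2
G(6) = mex{2,1} = 0
G(7) = mex{0,2,0} = 1
G(8) = mex{1,0,1} = 2
G(9) = mex{2,1,2,0} = 3
G(10) = mex{3,2,0,1} = 4
G(11) = mex{4,3,1,2} = 0
G(12) = mex{0,4,2,0} = 1
G(13) = mex{1,0,0,1} = 2
G(14) = mex{2,1,1,2} = 0
G(15) = mex{0,2,2,0} = 1
G(16) = mex{1,0,3,1} = 2
G(17) = mex{2,1,4,2} = 0
G(18) = mex{0,2,0,3} = 1
G(19) = mex{1,0,1,4} = 2
G(20) = mex{2,1,2,0} = 3
G(21) = mex{3,2,0,1} = 4
G(22) = mex{4,3,1,2} = 0
G(23) = mex{0,4,2,0} = 1
G(24) = mex{1,0,0,1} = 2
G(25) = mex{2,1,1,2} = 0
G(26) = mex{0,2,2,0} = 1
Heap A: G(7) = 1.
Heap B: G(26) = 1.
Combined Grundy value = 1 ⊕ 1 = 0.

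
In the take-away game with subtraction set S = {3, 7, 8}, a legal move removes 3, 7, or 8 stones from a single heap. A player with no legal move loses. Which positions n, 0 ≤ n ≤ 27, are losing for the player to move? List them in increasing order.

G(0) = 0
G(1) = mex{} = 0
G(2) = mex{} = 0
G(3) = mex{0} = 1
G(4) = mex{0} = 1
G(5) = mex{0} = 1
G(6) = mex{1} = 0
G(7) = mex{1,0} = 2
G(8) = mex{1,0,0} = 2
G(9) = mex{0,0,0} = 1
G(10) = mex{2,1,0} = 3
G(11) = mex{2,1,1} = 0
G(12) = mex{1,1,1} = 0
G(13) = mex{3,0,1} = 2
G(14) = mex{0,2,0} = 1
G(15) = mex{0,2,2} = 1
G(16) = mex{2,1,2} = 0
G(17) = mex{1,3,1} = 0
G(18) = mex{1,0,3} = 2
G(19) = mex{0,0,0} = 1
G(20) = mex{0,2,0} = 1
G(21) = mex{2,1,2} = 0
G(22) = mex{1,1,1} = 0
G(23) = mex{1,0,1} = 2
G(24) = mex{0,0,0} = 1
G(25) = mex{0,2,0} = 1
G(26) = mex{2,1,2} = 0
G(27) = mex{1,1,1} = 0
P-positions are exactly the n with G(n) = 0.

0, 1, 2, 6, 11, 12, 16, 17, 21, 22, 26, 27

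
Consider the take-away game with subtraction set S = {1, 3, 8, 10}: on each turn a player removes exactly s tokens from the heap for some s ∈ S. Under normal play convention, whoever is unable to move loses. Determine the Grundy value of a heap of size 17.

G(0) = 0
G(1) = mex{0} = 1
G(2) = mex{1} = 0
G(3) = mex{0,0} = 1
G(4) = mex{1,1} = 0
G(5) = mex{0,0} = 1
G(6) = mex{1,1} = 0
G(7) = mex{0,0} = 1
G(8) = mex{1,1,0} = 2
G(9) = mex{2,0,1} = 3
G(10) = mex{3,1,0,0} = 2
G(11) = mex{2,2,1,1} = 0
G(12) = mex{0,3,0,0} = 1
G(13) = mex{1,2,1,1} = 0
G(14) = mex{0,0,0,0} = 1
G(15) = mex{1,1,1,1} = 0
G(16) = mex{0,0,2,0} = 1
G(17) = mex{1,1,3,1} = 0

0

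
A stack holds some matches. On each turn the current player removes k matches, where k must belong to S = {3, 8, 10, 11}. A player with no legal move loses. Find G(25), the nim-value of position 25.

n :  0  1  2  3  4  5  6  7  8  9 10 11 12 13 14 15 16 17 18 19 20 21 22 23 24 25
G :  0  0  0  1  1  1  0  0  2  1  1  3  2  2  2  3  3  3  4  0  0  0  1  1  1  0

0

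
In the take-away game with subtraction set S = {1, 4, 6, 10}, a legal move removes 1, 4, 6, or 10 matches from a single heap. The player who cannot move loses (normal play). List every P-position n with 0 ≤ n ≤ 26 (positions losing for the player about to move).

n :  0  1  2  3  4  5  6  7  8  9 10 11 12 13 14 15 16 17 18 19 20 21 22 23 24 25 26
G :  0  1  0  1  2  0  1  0  1  2  3  2  3  4  0  1  0  1  2  0  1  0  1  2  3  2  3
P-positions are exactly the n with G(n) = 0.

0, 2, 5, 7, 14, 16, 19, 21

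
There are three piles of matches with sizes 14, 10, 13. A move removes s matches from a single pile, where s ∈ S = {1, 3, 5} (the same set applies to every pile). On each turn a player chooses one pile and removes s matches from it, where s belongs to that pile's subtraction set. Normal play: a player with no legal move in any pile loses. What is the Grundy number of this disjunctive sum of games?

1

All piles use S = {1, 3, 5}:
n :  0  1  2  3  4  5  6  7  8  9 10 11 12 13 14
G :  0  1  0  1  0  1  0  1  0  1  0  1  0  1  0
Pile A: G(14) = 0.
Pile B: G(10) = 0.
Pile C: G(13) = 1.
Combined Grundy value = 0 ⊕ 0 ⊕ 1 = 1.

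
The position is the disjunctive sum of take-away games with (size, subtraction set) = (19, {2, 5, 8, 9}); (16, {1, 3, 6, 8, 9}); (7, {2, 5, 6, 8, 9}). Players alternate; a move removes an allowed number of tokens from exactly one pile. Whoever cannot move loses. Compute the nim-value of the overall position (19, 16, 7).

Pile A, S = {2, 5, 8, 9}:
n :  0  1  2  3  4  5  6  7  8  9 10 11 12 13 14 15 16 17 18 19
G :  0  0  1  1  0  2  1  0  2  1  3  0  2  1  0  2  1  0  0  1
G_A(19) = 1.
Pile B, S = {1, 3, 6, 8, 9}:
G(0) = 0
G(1) = mex{0} = 1
G(2) = mex{1} = 0
G(3) = mex{0,0} = 1
G(4) = mex{1,1} = 0
G(5) = mex{0,0} = 1
G(6) = mex{1,1,0} = 2
G(7) = mex{2,0,1} = 3
G(8) = mex{3,1,0,0} = 2
G(9) = mex{2,2,1,1,0} = 3
G(10) = mex{3,3,0,0,1} = 2
G(11) = mex{2,2,1,1,0} = 3
G(12) = mex{3,3,2,0,1} = 4
G(13) = mex{4,2,3,1,0} = 5
G(14) = mex{5,3,2,2,1} = 0
G(15) = mex{0,4,3,3,2} = 1
G(16) = mex{1,5,2,2,3} = 0
G_B(16) = 0.
Pile C, S = {2, 5, 6, 8, 9}:
n : 0 1 2 3 4 5 6 7
G : 0 0 1 1 0 2 1 3
G_C(7) = 3.
Combined Grundy value = 1 ⊕ 0 ⊕ 3 = 2.

2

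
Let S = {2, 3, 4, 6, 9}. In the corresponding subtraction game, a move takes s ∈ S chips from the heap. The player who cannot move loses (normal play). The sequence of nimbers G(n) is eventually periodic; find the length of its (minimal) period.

n :  0  1  2  3  4  5  6  7  8  9 10 11 12 13 14 15 16 17 18 19 20 21 22 23 24 25 26 27
G :  0  0  1  1  2  2  3  3  0  4  1  5  2  0  3  1  4  2  0  3  1  4  2  0  3  1  4  2
From n = 12 onward G(n+5) = G(n); since this holds over max(S) = 9 consecutive positions the period is 5 (pre-period 12).

5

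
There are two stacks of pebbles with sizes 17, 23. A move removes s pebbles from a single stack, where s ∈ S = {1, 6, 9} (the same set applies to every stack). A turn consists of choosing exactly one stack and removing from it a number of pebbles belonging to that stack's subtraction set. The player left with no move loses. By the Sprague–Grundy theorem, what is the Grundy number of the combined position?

1

All stacks use S = {1, 6, 9}:
G(0) = 0
G(1) = mex{0} = 1
G(2) = mex{1} = 0
G(3) = mex{0} = 1
G(4) = mex{1} = 0
G(5) = mex{0} = 1
G(6) = mex{1,0} = 2
G(7) = mex{2,1} = 0
G(8) = mex{0,0} = 1
G(9) = mex{1,1,0} = 2
G(10) = mex{2,0,1} = 3
G(11) = mex{3,1,0} = 2
G(12) = mex{2,2,1} = 0
G(13) = mex{0,0,0} = 1
G(14) = mex{1,1,1} = 0
G(15) = mex{0,2,2} = 1
G(16) = mex{1,3,0} = 2
G(17) = mex{2,2,1} = 0
G(18) = mex{0,0,2} = 1
G(19) = mex{1,1,3} = 0
G(20) = mex{0,0,2} = 1
G(21) = mex{1,1,0} = 2
G(22) = mex{2,2,1} = 0
G(23) = mex{0,0,0} = 1
Stack A: G(17) = 0.
Stack B: G(23) = 1.
Combined Grundy value = 0 ⊕ 1 = 1.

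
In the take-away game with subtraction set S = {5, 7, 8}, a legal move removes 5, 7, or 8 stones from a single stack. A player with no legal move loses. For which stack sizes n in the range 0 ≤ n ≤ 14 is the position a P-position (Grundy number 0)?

0, 1, 2, 3, 4, 13, 14

n :  0  1  2  3  4  5  6  7  8  9 10 11 12 13 14
G :  0  0  0  0  0  1  1  1  1  1  2  2  2  0  0
P-positions are exactly the n with G(n) = 0.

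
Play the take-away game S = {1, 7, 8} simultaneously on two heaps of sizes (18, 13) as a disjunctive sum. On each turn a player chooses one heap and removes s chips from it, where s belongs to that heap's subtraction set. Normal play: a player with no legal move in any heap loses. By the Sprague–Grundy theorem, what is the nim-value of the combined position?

2

All heaps use S = {1, 7, 8}:
G(0) = 0
G(1) = mex{0} = 1
G(2) = mex{1} = 0
G(3) = mex{0} = 1
G(4) = mex{1} = 0
G(5) = mex{0} = 1
G(6) = mex{1} = 0
G(7) = mex{0,0} = 1
G(8) = mex{1,1,0} = 2
G(9) = mex{2,0,1} = 3
G(10) = mex{3,1,0} = 2
G(11) = mex{2,0,1} = 3
G(12) = mex{3,1,0} = 2
G(13) = mex{2,0,1} = 3
G(14) = mex{3,1,0} = 2
G(15) = mex{2,2,1} = 0
G(16) = mex{0,3,2} = 1
G(17) = mex{1,2,3} = 0
G(18) = mex{0,3,2} = 1
Heap A: G(18) = 1.
Heap B: G(13) = 3.
Combined Grundy value = 1 ⊕ 3 = 2.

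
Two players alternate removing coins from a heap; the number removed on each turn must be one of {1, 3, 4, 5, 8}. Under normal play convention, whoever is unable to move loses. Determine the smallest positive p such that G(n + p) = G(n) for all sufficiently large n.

n :  0  1  2  3  4  5  6  7  8  9 10 11 12 13 14 15 16 17 18 19
G :  0  1  0  1  2  3  2  3  4  0  1  0  1  2  3  2  3  4  0  1
G(n+9) = G(n) holds for n = 0,…,7 (a full window of length max(S) = 8), so the sequence is purely periodic with period 9.

9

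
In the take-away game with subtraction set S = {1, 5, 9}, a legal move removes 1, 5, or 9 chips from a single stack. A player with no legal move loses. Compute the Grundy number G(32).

n :  0  1  2  3  4  5  6  7  8  9 10 11 12 13 14 15 16 17 18 19 20 21 22 23 24 25 26 27 28 29 30 31 32
G :  0  1  0  1  0  1  0  1  0  1  0  1  0  1  0  1  0  1  0  1  0  1  0  1  0  1  0  1  0  1  0  1  0

0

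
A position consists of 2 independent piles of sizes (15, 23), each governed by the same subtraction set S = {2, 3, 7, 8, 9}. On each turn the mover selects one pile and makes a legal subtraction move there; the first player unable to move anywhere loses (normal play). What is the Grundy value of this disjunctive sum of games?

3

All piles use S = {2, 3, 7, 8, 9}:
n :  0  1  2  3  4  5  6  7  8  9 10 11 12 13 14 15 16 17 18 19 20 21 22 23
G :  0  0  1  1  2  0  0  1  1  2  2  0  3  1  2  2  0  0  1  1  2  0  0  1
Pile A: G(15) = 2.
Pile B: G(23) = 1.
Combined Grundy value = 2 ⊕ 1 = 3.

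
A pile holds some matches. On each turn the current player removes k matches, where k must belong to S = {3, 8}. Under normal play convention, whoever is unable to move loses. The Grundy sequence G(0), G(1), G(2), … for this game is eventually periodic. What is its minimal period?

n :  0  1  2  3  4  5  6  7  8  9 10 11 12 13 14 15 16 17 18 19 20 21 22 23
G :  0  0  0  1  1  1  0  0  2  1  1  0  0  0  1  1  1  0  0  2  1  1  0  0
G(n+11) = G(n) holds for n = 0,…,7 (a full window of length max(S) = 8), so the sequence is purely periodic with period 11.

11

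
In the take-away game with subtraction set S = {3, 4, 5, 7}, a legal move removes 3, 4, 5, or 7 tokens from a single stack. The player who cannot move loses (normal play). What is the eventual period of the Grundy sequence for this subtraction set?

10

G(0) = 0
G(1) = mex{} = 0
G(2) = mex{} = 0
G(3) = mex{0} = 1
G(4) = mex{0,0} = 1
G(5) = mex{0,0,0} = 1
G(6) = mex{1,0,0} = 2
G(7) = mex{1,1,0,0} = 2
G(8) = mex{1,1,1,0} = 2
G(9) = mex{2,1,1,0} = 3
G(10) = mex{2,2,1,1} = 0
G(11) = mex{2,2,2,1} = 0
G(12) = mex{3,2,2,1} = 0
G(13) = mex{0,3,2,2} = 1
G(14) = mex{0,0,3,2} = 1
G(15) = mex{0,0,0,2} = 1
G(16) = mex{1,0,0,3} = 2
G(17) = mex{1,1,0,0} = 2
G(18) = mex{1,1,1,0} = 2
G(19) = mex{2,1,1,0} = 3
G(20) = mex{2,2,1,1} = 0
G(21) = mex{2,2,2,1} = 0
G(n+10) = G(n) holds for n = 0,…,6 (a full window of length max(S) = 7), so the sequence is purely periodic with period 10.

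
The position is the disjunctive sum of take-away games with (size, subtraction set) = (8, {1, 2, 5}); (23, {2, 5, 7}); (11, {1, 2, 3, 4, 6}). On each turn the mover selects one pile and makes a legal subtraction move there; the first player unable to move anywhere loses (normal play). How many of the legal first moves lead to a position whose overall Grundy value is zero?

2

Pile A, S = {1, 2, 5}:
n : 0 1 2 3 4 5 6 7 8
G : 0 1 2 0 1 2 0 1 2
G_A(8) = 2.
Pile B, S = {2, 5, 7}:
n :  0  1  2  3  4  5  6  7  8  9 10 11 12 13 14 15 16 17 18 19 20 21 22 23
G :  0  0  1  1  0  2  1  3  2  2  0  3  1  0  0  1  1  2  2  3  3  2  0  0
G_B(23) = 0.
Pile C, S = {1, 2, 3, 4, 6}:
G(0) = 0
G(1) = mex{0} = 1
G(2) = mex{1,0} = 2
G(3) = mex{2,1,0} = 3
G(4) = mex{3,2,1,0} = 4
G(5) = mex{4,3,2,1} = 0
G(6) = mex{0,4,3,2,0} = 1
G(7) = mex{1,0,4,3,1} = 2
G(8) = mex{2,1,0,4,2} = 3
G(9) = mex{3,2,1,0,3} = 4
G(10) = mex{4,3,2,1,4} = 0
G(11) = mex{0,4,3,2,0} = 1
G_C(11) = 1.
Combined Grundy value = 2 ⊕ 0 ⊕ 1 = 3.
A winning move leaves total XOR = 0, i.e. changes one component's Grundy value g to g ⊕ X where X is the current total.
Pile A: need g' = 2⊕3 = 1. Options: 8−1→G=1, 8−2→G=0, 8−5→G=0. Hits: 1.
Pile B: need g' = 0⊕3 = 3. Options: 23−2→G=2, 23−5→G=2, 23−7→G=1. Hits: 0.
Pile C: need g' = 1⊕3 = 2. Options: 11−1→G=0, 11−2→G=4, 11−3→G=3, 11−4→G=2, 11−6→G=0. Hits: 1.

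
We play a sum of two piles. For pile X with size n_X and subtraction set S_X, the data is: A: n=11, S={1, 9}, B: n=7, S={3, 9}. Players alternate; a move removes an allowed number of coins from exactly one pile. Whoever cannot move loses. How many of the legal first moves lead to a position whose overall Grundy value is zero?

Pile A, S = {1, 9}:
G(0) = 0
G(1) = mex{0} = 1
G(2) = mex{1} = 0
G(3) = mex{0} = 1
G(4) = mex{1} = 0
G(5) = mex{0} = 1
G(6) = mex{1} = 0
G(7) = mex{0} = 1
G(8) = mex{1} = 0
G(9) = mex{0,0} = 1
G(10) = mex{1,1} = 0
G(11) = mex{0,0} = 1
G_A(11) = 1.
Pile B, S = {3, 9}:
G(0) = 0
G(1) = mex{} = 0
G(2) = mex{} = 0
G(3) = mex{0} = 1
G(4) = mex{0} = 1
G(5) = mex{0} = 1
G(6) = mex{1} = 0
G(7) = mex{1} = 0
G_B(7) = 0.
Combined Grundy value = 1 ⊕ 0 = 1.
A winning move leaves total XOR = 0, i.e. changes one component's Grundy value g to g ⊕ X where X is the current total.
Pile A: need g' = 1⊕1 = 0. Options: 11−1→G=0, 11−9→G=0. Hits: 2.
Pile B: need g' = 0⊕1 = 1. Options: 7−3→G=1. Hits: 1.

3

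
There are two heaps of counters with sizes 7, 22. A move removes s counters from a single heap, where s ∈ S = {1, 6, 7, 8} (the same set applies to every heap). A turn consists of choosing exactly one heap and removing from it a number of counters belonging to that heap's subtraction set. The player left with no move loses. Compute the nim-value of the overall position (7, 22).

0

All heaps use S = {1, 6, 7, 8}:
G(0) = 0
G(1) = mex{0} = 1
G(2) = mex{1} = 0
G(3) = mex{0} = 1
G(4) = mex{1} = 0
G(5) = mex{0} = 1
G(6) = mex{1,0} = 2
G(7) = mex{2,1,0} = 3
G(8) = mex{3,0,1,0} = 2
G(9) = mex{2,1,0,1} = 3
G(10) = mex{3,0,1,0} = 2
G(11) = mex{2,1,0,1} = 3
G(12) = mex{3,2,1,0} = 4
G(13) = mex{4,3,2,1} = 0
G(14) = mex{0,2,3,2} = 1
G(15) = mex{1,3,2,3} = 0
G(16) = mex{0,2,3,2} = 1
G(17) = mex{1,3,2,3} = 0
G(18) = mex{0,4,3,2} = 1
G(19) = mex{1,0,4,3} = 2
G(20) = mex{2,1,0,4} = 3
G(21) = mex{3,0,1,0} = 2
G(22) = mex{2,1,0,1} = 3
Heap A: G(7) = 3.
Heap B: G(22) = 3.
Combined Grundy value = 3 ⊕ 3 = 0.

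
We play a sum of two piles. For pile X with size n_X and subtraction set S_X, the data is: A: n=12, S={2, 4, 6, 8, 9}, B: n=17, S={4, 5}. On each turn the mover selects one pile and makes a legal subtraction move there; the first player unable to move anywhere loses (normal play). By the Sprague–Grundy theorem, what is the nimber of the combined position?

2

Pile A, S = {2, 4, 6, 8, 9}:
G(0) = 0
G(1) = mex{} = 0
G(2) = mex{0} = 1
G(3) = mex{0} = 1
G(4) = mex{1,0} = 2
G(5) = mex{1,0} = 2
G(6) = mex{2,1,0} = 3
G(7) = mex{2,1,0} = 3
G(8) = mex{3,2,1,0} = 4
G(9) = mex{3,2,1,0,0} = 4
G(10) = mex{4,3,2,1,0} = 5
G(11) = mex{4,3,2,1,1} = 0
G(12) = mex{5,4,3,2,1} = 0
G_A(12) = 0.
Pile B, S = {4, 5}:
n :  0  1  2  3  4  5  6  7  8  9 10 11 12 13 14 15 16 17
G :  0  0  0  0  1  1  1  1  2  0  0  0  0  1  1  1  1  2
G_B(17) = 2.
Combined Grundy value = 0 ⊕ 2 = 2.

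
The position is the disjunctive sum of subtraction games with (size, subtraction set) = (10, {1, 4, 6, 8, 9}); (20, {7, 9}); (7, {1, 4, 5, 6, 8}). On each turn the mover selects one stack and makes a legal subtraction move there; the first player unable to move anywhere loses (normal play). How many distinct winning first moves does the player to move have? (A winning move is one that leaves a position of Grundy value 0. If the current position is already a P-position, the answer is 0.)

0

Stack A, S = {1, 4, 6, 8, 9}:
n :  0  1  2  3  4  5  6  7  8  9 10
G :  0  1  0  1  2  0  1  0  1  2  3
G_A(10) = 3.
Stack B, S = {7, 9}:
G(0) = 0
G(1) = mex{} = 0
G(2) = mex{} = 0
G(3) = mex{} = 0
G(4) = mex{} = 0
G(5) = mex{} = 0
G(6) = mex{} = 0
G(7) = mex{0} = 1
G(8) = mex{0} = 1
G(9) = mex{0,0} = 1
G(10) = mex{0,0} = 1
G(11) = mex{0,0} = 1
G(12) = mex{0,0} = 1
G(13) = mex{0,0} = 1
G(14) = mex{1,0} = 2
G(15) = mex{1,0} = 2
G(16) = mex{1,1} = 0
G(17) = mex{1,1} = 0
G(18) = mex{1,1} = 0
G(19) = mex{1,1} = 0
G(20) = mex{1,1} = 0
G_B(20) = 0.
Stack C, S = {1, 4, 5, 6, 8}:
G(0) = 0
G(1) = mex{0} = 1
G(2) = mex{1} = 0
G(3) = mex{0} = 1
G(4) = mex{1,0} = 2
G(5) = mex{2,1,0} = 3
G(6) = mex{3,0,1,0} = 2
G(7) = mex{2,1,0,1} = 3
G_C(7) = 3.
Combined Grundy value = 3 ⊕ 0 ⊕ 3 = 0.
A winning move leaves total XOR = 0, i.e. changes one component's Grundy value g to g ⊕ X where X is the current total.
Stack A: target g' = 3⊕0 = 3, but every legal move changes the Grundy value (mex property), so 0 moves.
Stack B: target g' = 0⊕0 = 0, but every legal move changes the Grundy value (mex property), so 0 moves.
Stack C: target g' = 3⊕0 = 3, but every legal move changes the Grundy value (mex property), so 0 moves.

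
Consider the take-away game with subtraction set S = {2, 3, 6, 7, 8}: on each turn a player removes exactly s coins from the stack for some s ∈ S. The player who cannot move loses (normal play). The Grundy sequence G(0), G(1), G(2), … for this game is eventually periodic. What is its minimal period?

n :  0  1  2  3  4  5  6  7  8  9 10 11 12 13 14 15 16 17 18 19 20 21 22 23 24 25 26 27 28 29
G :  0  0  1  1  2  0  3  1  2  2  0  3  1  2  0  0  1  1  2  0  3  1  2  2  0  3  1  2  0  0
G(n+14) = G(n) holds for n = 0,…,7 (a full window of length max(S) = 8), so the sequence is purely periodic with period 14.

14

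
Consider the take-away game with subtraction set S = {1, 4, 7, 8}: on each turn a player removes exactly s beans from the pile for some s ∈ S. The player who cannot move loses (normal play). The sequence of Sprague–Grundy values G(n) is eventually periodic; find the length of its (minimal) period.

25

n :  0  1  2  3  4  5  6  7  8  9 10 11 12 13 14 15 16 17 18 19 20 21 22 23 24 25 26 27 28 29 30 31 32 33 34 35 36 37 38 39 40 41 42 43 44 45 46 47 48 49 50 51
G :  0  1  0  1  2  0  1  2  3  2  3  0  1  3  0  1  0  1  2  3  2  4  3  2  3  0  1  0  1  2  0  1  2  3  2  3  0  1  3  0  1  0  1  2  3  2  4  3  2  3  0  1
G(n+25) = G(n) holds for n = 0,…,7 (a full window of length max(S) = 8), so the sequence is purely periodic with period 25.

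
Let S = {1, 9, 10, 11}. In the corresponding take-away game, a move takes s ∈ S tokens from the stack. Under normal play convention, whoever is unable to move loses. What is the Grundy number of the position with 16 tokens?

2

n :  0  1  2  3  4  5  6  7  8  9 10 11 12 13 14 15 16
G :  0  1  0  1  0  1  0  1  0  1  2  3  2  3  2  3  2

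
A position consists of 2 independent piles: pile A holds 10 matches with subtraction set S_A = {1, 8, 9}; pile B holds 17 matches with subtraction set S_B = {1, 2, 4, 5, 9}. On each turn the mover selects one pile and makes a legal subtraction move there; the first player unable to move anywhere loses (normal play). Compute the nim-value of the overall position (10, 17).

Pile A, S = {1, 8, 9}:
G(0) = 0
G(1) = mex{0} = 1
G(2) = mex{1} = 0
G(3) = mex{0} = 1
G(4) = mex{1} = 0
G(5) = mex{0} = 1
G(6) = mex{1} = 0
G(7) = mex{0} = 1
G(8) = mex{1,0} = 2
G(9) = mex{2,1,0} = 3
G(10) = mex{3,0,1} = 2
G_A(10) = 2.
Pile B, S = {1, 2, 4, 5, 9}:
G(0) = 0
G(1) = mex{0} = 1
G(2) = mex{1,0} = 2
G(3) = mex{2,1} = 0
G(4) = mex{0,2,0} = 1
G(5) = mex{1,0,1,0} = 2
G(6) = mex{2,1,2,1} = 0
G(7) = mex{0,2,0,2} = 1
G(8) = mex{1,0,1,0} = 2
G(9) = mex{2,1,2,1,0} = 3
G(10) = mex{3,2,0,2,1} = 4
G(11) = mex{4,3,1,0,2} = 5
G(12) = mex{5,4,2,1,0} = 3
G(13) = mex{3,5,3,2,1} = 0
G(14) = mex{0,3,4,3,2} = 1
G(15) = mex{1,0,5,4,0} = 2
G(16) = mex{2,1,3,5,1} = 0
G(17) = mex{0,2,0,3,2} = 1
G_B(17) = 1.
Combined Grundy value = 2 ⊕ 1 = 3.

3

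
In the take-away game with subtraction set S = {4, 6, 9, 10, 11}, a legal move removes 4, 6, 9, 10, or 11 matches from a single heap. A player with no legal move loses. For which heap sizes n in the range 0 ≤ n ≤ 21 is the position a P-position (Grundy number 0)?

n :  0  1  2  3  4  5  6  7  8  9 10 11 12 13 14 15 16 17 18 19 20 21
G :  0  0  0  0  1  1  1  1  2  2  2  2  3  3  3  0  0  0  0  1  1  1
P-positions are exactly the n with G(n) = 0.

0, 1, 2, 3, 15, 16, 17, 18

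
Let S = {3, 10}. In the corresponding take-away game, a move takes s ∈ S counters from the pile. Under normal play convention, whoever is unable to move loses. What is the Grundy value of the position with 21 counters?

n :  0  1  2  3  4  5  6  7  8  9 10 11 12 13 14 15 16 17 18 19 20 21
G :  0  0  0  1  1  1  0  0  0  1  1  1  2  0  0  0  1  1  1  0  0  0

0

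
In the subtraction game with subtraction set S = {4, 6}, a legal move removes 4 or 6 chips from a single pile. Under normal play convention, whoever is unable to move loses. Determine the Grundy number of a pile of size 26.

n :  0  1  2  3  4  5  6  7  8  9 10 11 12 13 14 15 16 17 18 19 20 21 22 23 24 25 26
G :  0  0  0  0  1  1  1  1  2  2  0  0  0  0  1  1  1  1  2  2  0  0  0  0  1  1  1

1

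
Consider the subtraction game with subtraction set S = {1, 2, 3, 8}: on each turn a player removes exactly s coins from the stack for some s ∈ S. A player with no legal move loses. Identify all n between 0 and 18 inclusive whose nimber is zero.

0, 4, 9, 13, 18

n :  0  1  2  3  4  5  6  7  8  9 10 11 12 13 14 15 16 17 18
G :  0  1  2  3  0  1  2  3  4  0  1  2  3  0  1  2  3  4  0
P-positions are exactly the n with G(n) = 0.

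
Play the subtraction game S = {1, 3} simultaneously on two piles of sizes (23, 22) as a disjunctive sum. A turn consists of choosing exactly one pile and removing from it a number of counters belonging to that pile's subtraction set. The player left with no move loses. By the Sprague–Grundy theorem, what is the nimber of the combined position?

1

All piles use S = {1, 3}:
n :  0  1  2  3  4  5  6  7  8  9 10 11 12 13 14 15 16 17 18 19 20 21 22 23
G :  0  1  0  1  0  1  0  1  0  1  0  1  0  1  0  1  0  1  0  1  0  1  0  1
Pile A: G(23) = 1.
Pile B: G(22) = 0.
Combined Grundy value = 1 ⊕ 0 = 1.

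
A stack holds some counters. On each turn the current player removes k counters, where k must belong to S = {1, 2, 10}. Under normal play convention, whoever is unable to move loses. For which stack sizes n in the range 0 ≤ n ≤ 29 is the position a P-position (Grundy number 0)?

n :  0  1  2  3  4  5  6  7  8  9 10 11 12 13 14 15 16 17 18 19 20 21 22 23 24 25 26 27 28 29
G :  0  1  2  0  1  2  0  1  2  0  1  2  0  1  2  0  1  2  0  1  2  0  1  2  0  1  2  0  1  2
P-positions are exactly the n with G(n) = 0.

0, 3, 6, 9, 12, 15, 18, 21, 24, 27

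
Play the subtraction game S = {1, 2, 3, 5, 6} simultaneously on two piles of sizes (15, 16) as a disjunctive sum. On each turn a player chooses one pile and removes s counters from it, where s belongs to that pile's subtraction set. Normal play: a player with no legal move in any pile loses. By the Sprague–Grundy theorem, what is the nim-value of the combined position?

All piles use S = {1, 2, 3, 5, 6}:
G(0) = 0
G(1) = mex{0} = 1
G(2) = mex{1,0} = 2
G(3) = mex{2,1,0} = 3
G(4) = mex{3,2,1} = 0
G(5) = mex{0,3,2,0} = 1
G(6) = mex{1,0,3,1,0} = 2
G(7) = mex{2,1,0,2,1} = 3
G(8) = mex{3,2,1,3,2} = 0
G(9) = mex{0,3,2,0,3} = 1
G(10) = mex{1,0,3,1,0} = 2
G(11) = mex{2,1,0,2,1} = 3
G(12) = mex{3,2,1,3,2} = 0
G(13) = mex{0,3,2,0,3} = 1
G(14) = mex{1,0,3,1,0} = 2
G(15) = mex{2,1,0,2,1} = 3
G(16) = mex{3,2,1,3,2} = 0
Pile A: G(15) = 3.
Pile B: G(16) = 0.
Combined Grundy value = 3 ⊕ 0 = 3.

3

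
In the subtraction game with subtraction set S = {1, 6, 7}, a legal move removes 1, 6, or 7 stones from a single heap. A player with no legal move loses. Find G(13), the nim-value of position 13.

1

n :  0  1  2  3  4  5  6  7  8  9 10 11 12 13
G :  0  1  0  1  0  1  2  3  2  3  2  3  0  1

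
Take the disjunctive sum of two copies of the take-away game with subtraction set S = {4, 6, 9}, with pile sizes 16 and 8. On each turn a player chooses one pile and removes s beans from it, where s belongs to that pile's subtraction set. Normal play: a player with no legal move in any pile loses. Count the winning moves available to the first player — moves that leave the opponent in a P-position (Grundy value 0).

All piles use S = {4, 6, 9}:
n :  0  1  2  3  4  5  6  7  8  9 10 11 12 13 14 15 16
G :  0  0  0  0  1  1  1  1  2  2  2  2  3  0  0  0  0
Pile A: G(16) = 0.
Pile B: G(8) = 2.
Combined Grundy value = 0 ⊕ 2 = 2.
A winning move leaves total XOR = 0, i.e. changes one component's Grundy value g to g ⊕ X where X is the current total.
Pile A: need g' = 0⊕2 = 2. Options: 16−4→G=3, 16−6→G=2, 16−9→G=1. Hits: 1.
Pile B: need g' = 2⊕2 = 0. Options: 8−4→G=1, 8−6→G=0. Hits: 1.

2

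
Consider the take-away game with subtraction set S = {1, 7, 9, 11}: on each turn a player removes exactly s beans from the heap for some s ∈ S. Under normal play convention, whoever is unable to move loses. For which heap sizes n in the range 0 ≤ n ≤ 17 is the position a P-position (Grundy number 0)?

0, 2, 4, 6, 8, 10, 12, 14, 16

G(0) = 0
G(1) = mex{0} = 1
G(2) = mex{1} = 0
G(3) = mex{0} = 1
G(4) = mex{1} = 0
G(5) = mex{0} = 1
G(6) = mex{1} = 0
G(7) = mex{0,0} = 1
G(8) = mex{1,1} = 0
G(9) = mex{0,0,0} = 1
G(10) = mex{1,1,1} = 0
G(11) = mex{0,0,0,0} = 1
G(12) = mex{1,1,1,1} = 0
G(13) = mex{0,0,0,0} = 1
G(14) = mex{1,1,1,1} = 0
G(15) = mex{0,0,0,0} = 1
G(16) = mex{1,1,1,1} = 0
G(17) = mex{0,0,0,0} = 1
P-positions are exactly the n with G(n) = 0.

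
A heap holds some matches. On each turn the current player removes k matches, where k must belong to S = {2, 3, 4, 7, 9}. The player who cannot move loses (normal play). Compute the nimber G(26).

2

n :  0  1  2  3  4  5  6  7  8  9 10 11 12 13 14 15 16 17 18 19 20 21 22 23 24 25 26
G :  0  0  1  1  2  2  0  3  1  4  2  0  0  1  1  2  2  0  3  1  4  2  0  0  1  1  2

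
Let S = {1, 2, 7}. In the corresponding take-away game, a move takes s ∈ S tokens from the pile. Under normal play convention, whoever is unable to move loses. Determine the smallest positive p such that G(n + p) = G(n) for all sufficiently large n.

3

G(0) = 0
G(1) = mex{0} = 1
G(2) = mex{1,0} = 2
G(3) = mex{2,1} = 0
G(4) = mex{0,2} = 1
G(5) = mex{1,0} = 2
G(6) = mex{2,1} = 0
G(7) = mex{0,2,0} = 1
G(8) = mex{1,0,1} = 2
G(9) = mex{2,1,2} = 0
G(10) = mex{0,2,0} = 1
G(11) = mex{1,0,1} = 2
G(12) = mex{2,1,2} = 0
G(13) = mex{0,2,0} = 1
G(14) = mex{1,0,1} = 2
G(n+3) = G(n) holds for n = 0,…,6 (a full window of length max(S) = 7), so the sequence is purely periodic with period 3.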